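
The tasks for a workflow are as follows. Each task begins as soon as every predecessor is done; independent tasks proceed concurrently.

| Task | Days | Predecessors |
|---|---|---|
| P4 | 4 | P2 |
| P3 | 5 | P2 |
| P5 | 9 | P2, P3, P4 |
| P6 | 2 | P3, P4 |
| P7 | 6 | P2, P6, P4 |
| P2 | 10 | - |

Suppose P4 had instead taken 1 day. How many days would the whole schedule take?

As given, the longest chain is P2→P3→P5 = 10+5+9 = 24, so the finish is 24 days.
P4 has 1 day of float (longest path through it is 23).
The critical path is still P2→P3→P5; finish is now 24 days.

24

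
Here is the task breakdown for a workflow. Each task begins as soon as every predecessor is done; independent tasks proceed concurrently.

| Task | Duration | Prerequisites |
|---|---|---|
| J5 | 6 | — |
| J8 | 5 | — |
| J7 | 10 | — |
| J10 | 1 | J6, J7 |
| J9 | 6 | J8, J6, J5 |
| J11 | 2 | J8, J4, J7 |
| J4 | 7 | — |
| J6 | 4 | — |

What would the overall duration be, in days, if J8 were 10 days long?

16

Actual critical path: J5→J9 = 6+6 = 12 ⇒ 12 days.
J8 is off the critical path — its longest chain is 11 days, giving 1 of slack.
New critical path: J8→J9 = 10+6 = 16 ⇒ 16 days.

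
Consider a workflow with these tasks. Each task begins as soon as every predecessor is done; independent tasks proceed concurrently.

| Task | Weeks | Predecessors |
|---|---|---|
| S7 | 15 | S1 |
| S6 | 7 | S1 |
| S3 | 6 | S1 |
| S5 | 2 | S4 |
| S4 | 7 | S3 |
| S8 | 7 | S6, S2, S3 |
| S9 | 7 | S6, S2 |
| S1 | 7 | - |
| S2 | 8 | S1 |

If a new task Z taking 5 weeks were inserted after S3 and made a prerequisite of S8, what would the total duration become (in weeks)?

Originally the workflow takes 22 weeks.
With Z inserted, S8 now waits for max(S6, S2, S3, Z).
New critical path: S1→S3→Z→S8 = 7+6+5+7 = 25 ⇒ 25 weeks.

25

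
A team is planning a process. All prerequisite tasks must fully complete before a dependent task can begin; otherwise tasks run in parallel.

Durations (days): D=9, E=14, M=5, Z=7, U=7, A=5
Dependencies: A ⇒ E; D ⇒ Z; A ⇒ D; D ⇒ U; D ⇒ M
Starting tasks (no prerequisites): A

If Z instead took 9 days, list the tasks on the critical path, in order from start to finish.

A, D, Z

Actual critical path: A→D→Z = 5+9+7 = 21 ⇒ 21 days.
Z is on the critical path; changing it to 9 makes that path 23 days.
That remains the longest chain; total 23 days.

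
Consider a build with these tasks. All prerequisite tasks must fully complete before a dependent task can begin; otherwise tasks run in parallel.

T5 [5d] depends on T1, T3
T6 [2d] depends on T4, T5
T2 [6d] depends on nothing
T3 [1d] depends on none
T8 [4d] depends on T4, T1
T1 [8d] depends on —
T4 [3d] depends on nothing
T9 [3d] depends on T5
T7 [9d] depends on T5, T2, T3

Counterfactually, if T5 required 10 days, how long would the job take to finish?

27

Actual critical path: T1→T5→T7 = 8+5+9 = 22 ⇒ 22 days.
T5 lies on that path, so at 10 days the path becomes 27 days.
That remains the longest chain; total 27 days.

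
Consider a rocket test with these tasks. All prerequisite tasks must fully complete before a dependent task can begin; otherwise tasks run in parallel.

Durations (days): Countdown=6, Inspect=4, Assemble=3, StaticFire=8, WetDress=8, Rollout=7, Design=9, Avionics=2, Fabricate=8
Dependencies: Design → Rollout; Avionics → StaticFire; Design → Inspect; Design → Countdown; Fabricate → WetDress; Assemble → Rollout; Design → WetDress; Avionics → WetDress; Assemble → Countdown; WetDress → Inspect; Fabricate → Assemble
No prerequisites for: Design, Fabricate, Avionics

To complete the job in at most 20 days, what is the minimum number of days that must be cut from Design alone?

Current finish: 21 days; target: 20.
Design is on every critical path, so each day cut from Design cuts the finish by one (this holds down to a finish of 20).
Need 21 − 20 = 1 day off Design → Design becomes 8 days, finish becomes 20.

1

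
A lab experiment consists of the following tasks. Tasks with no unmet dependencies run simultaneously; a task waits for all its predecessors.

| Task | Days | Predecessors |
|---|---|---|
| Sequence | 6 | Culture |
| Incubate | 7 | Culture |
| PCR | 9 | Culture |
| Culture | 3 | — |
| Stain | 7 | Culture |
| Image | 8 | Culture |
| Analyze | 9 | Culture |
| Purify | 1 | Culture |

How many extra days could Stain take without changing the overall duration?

2

The longest chain is Culture→PCR = 3+9 = 12; overall finish 12 days.
The longest chain containing Stain totals 10 days.
Slack of Stain = 5 − 3 = 2 days.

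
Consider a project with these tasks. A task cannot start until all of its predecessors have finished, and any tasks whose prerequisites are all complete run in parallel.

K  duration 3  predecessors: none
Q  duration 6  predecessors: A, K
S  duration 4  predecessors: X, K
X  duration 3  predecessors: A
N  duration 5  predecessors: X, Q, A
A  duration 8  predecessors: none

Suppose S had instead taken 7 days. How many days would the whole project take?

Actual critical path: A→Q→N = 8+6+5 = 19 ⇒ 19 days.
S has 4 days of float (longest path through it is 15).
No other chain overtakes it, so the finish is 19 days.

19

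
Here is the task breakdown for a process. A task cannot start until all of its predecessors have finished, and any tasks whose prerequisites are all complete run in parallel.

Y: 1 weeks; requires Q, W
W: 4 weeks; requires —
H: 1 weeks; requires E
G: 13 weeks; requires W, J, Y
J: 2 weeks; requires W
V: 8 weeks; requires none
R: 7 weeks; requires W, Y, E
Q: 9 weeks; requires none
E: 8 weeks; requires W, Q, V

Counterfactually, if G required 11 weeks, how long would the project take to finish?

The binding path is Q→E→R = 9+8+7 = 24; finish at 24 weeks.
G has 1 week of float (longest path through it is 23).
That remains the longest chain; total 24 weeks.

24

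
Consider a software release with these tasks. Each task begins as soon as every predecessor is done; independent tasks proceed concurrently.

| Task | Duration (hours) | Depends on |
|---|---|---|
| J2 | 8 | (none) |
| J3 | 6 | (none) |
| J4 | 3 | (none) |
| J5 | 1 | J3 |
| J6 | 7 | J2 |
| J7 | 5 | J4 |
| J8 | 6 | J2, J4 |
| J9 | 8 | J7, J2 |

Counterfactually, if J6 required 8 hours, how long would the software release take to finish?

16

As given, the longest chain is J2→J9 = 8+8 = 16, so the finish is 16 hours.
J6 has 1 hour of float (longest path through it is 15).
New critical path: J2→J6 = 8+8 = 16 ⇒ 16 hours.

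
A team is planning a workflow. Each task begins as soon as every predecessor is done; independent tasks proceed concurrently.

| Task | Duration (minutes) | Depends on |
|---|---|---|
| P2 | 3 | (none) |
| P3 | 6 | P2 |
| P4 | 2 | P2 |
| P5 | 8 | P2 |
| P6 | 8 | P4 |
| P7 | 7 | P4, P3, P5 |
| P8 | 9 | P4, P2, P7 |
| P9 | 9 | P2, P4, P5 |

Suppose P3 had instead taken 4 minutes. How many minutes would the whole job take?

27

Actual critical path: P2→P5→P7→P8 = 3+8+7+9 = 27 ⇒ 27 minutes.
P3 has 2 minutes of float (longest path through it is 25).
The critical path is still P2→P5→P7→P8; finish is now 27 minutes.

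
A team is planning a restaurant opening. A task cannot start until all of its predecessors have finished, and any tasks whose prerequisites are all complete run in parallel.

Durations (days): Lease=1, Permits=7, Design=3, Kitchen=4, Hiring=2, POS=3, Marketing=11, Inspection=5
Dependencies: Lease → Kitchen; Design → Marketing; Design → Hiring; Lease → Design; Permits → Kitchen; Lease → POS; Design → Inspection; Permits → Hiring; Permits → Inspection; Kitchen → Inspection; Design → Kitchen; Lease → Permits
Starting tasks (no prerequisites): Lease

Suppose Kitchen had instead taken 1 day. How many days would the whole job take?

As given, the longest chain is Lease→Permits→Kitchen→Inspection = 1+7+4+5 = 17, so the finish is 17 days.
Since Kitchen is critical, the -3 change carries straight to that chain (now 14 days).
The binding chain switches to Lease→Design→Marketing = 1+3+11 = 15; finish 15 days.

15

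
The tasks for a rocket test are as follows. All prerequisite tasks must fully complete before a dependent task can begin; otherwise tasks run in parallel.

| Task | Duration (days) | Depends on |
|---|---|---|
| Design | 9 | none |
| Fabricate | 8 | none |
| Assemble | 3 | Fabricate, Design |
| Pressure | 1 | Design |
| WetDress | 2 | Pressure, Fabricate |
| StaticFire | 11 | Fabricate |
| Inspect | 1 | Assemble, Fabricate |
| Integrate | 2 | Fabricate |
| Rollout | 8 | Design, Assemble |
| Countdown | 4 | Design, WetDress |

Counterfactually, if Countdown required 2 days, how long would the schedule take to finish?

The binding path is Design→Assemble→Rollout = 9+3+8 = 20; finish at 20 days.
The longest path through Countdown is only 16 days, so Countdown has float 4.
That remains the longest chain; total 20 days.

20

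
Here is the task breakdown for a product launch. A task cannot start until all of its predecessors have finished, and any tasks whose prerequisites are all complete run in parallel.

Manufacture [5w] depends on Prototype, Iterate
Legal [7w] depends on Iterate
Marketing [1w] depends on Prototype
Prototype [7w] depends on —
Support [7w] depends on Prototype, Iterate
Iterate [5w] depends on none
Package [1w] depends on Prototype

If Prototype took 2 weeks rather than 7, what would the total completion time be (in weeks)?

12

Baseline: Prototype→Support = 7+7 = 14 → 14 weeks.
Since Prototype is critical, the -5 change carries straight to that chain (now 9 weeks).
Now Iterate→Support = 5+7 = 12 is longest, so the finish becomes 12 weeks.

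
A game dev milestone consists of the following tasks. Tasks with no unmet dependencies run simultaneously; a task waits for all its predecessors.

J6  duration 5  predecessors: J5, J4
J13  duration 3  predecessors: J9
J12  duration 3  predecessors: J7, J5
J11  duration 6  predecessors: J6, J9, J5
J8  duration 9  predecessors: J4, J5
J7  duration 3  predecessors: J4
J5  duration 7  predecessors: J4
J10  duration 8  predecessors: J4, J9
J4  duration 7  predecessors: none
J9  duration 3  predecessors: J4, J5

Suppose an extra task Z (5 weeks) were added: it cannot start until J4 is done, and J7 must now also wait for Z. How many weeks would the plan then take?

25

Originally the plan takes 25 weeks.
With Z inserted, J7 now waits for max(J4, Z).
New critical path: J4→J5→J6→J11 = 7+7+5+6 = 25 ⇒ 25 weeks.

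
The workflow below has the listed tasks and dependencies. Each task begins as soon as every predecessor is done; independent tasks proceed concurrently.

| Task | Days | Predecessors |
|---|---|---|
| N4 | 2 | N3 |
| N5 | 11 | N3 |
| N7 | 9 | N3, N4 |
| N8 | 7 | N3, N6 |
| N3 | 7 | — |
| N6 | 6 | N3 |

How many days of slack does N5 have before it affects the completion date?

The longest chain is N3→N6→N8 = 7+6+7 = 20; overall finish 20 days.
Longest path through N5: 18 days (earliest finish 18, latest finish 20).
Float = 20 − 18 = 2.

2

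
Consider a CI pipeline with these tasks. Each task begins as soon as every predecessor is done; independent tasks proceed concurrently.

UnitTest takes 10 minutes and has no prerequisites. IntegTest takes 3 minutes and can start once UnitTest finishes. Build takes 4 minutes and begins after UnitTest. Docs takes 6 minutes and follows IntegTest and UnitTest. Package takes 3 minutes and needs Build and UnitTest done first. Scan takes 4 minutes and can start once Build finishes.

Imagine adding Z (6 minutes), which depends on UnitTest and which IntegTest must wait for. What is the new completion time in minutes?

25

Originally the project takes 19 minutes.
With Z inserted, IntegTest now waits for max(UnitTest, Z).
New critical path: UnitTest→Z→IntegTest→Docs = 10+6+3+6 = 25 ⇒ 25 minutes.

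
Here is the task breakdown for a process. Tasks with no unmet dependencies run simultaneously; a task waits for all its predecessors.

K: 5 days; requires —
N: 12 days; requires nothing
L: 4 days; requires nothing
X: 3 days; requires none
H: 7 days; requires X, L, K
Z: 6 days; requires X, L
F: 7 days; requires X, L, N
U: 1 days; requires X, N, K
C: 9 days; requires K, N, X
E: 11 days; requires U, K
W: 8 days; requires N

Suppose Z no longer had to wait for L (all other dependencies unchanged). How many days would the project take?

Before: longest chain N→U→E = 12+1+11 = 24, finish 24.
Without L→Z, Z's earliest start moves from 4 to 3.
New critical path: N→U→E = 12+1+11 = 24 ⇒ 24 days.

24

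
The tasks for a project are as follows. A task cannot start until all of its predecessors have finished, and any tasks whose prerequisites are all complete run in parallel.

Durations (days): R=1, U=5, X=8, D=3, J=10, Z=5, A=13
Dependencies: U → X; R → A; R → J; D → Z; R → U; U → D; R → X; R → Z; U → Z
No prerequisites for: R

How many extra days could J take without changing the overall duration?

Critical path: R→U→X = 1+5+8 = 14, so the finish is 14 days.
Longest path through J: 11 days (earliest finish 11, latest finish 14).
Slack of J = 4 − 1 = 3 days.

3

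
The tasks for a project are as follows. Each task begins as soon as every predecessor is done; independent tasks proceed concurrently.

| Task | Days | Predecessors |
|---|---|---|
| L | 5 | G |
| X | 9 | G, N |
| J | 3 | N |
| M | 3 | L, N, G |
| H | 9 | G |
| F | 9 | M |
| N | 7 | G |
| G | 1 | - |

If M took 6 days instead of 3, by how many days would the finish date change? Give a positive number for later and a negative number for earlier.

3

The binding path is G→N→M→F = 1+7+3+9 = 20; finish at 20 days.
M lies on that path, so at 6 days the path becomes 23 days.
No other chain overtakes it, so the finish is 23 days.
Change in finish: 23 − 20 = +3 days.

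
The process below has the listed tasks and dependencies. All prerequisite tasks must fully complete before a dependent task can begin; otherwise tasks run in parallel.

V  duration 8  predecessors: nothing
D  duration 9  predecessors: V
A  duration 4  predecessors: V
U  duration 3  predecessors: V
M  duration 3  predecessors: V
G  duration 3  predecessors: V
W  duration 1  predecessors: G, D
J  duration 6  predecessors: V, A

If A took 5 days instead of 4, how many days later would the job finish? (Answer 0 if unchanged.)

The binding path is V→A→J = 8+4+6 = 18; finish at 18 days.
A is on the critical path; changing it to 5 makes that path 19 days.
That remains the longest chain; total 19 days.
Change in finish: 19 − 18 = +1 days.

1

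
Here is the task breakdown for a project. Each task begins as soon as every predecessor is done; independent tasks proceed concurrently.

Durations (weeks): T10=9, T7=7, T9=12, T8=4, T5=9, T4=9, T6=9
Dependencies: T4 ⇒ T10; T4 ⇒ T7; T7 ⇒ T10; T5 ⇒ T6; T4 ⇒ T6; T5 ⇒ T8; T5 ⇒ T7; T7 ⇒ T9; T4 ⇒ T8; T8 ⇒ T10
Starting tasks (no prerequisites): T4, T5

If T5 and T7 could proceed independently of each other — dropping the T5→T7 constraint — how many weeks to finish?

Original critical path: T4→T7→T9 = 9+7+12 = 28 ⇒ 28 weeks.
Dropping T5→T7 doesn't change T7's earliest start (9); another predecessor still binds.
The longest chain is now T4→T7→T9 = 9+7+12 = 28, so the project takes 28 weeks.

28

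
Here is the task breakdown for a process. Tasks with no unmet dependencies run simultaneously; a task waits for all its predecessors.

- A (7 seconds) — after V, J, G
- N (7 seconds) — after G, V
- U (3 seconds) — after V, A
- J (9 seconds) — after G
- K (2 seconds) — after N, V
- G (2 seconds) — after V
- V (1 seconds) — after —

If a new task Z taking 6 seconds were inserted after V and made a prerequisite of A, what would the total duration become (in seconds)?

Originally the plan takes 22 seconds.
With Z inserted, A now waits for max(V, J, G, Z).
New critical path: V→G→J→A→U = 1+2+9+7+3 = 22 ⇒ 22 seconds.

22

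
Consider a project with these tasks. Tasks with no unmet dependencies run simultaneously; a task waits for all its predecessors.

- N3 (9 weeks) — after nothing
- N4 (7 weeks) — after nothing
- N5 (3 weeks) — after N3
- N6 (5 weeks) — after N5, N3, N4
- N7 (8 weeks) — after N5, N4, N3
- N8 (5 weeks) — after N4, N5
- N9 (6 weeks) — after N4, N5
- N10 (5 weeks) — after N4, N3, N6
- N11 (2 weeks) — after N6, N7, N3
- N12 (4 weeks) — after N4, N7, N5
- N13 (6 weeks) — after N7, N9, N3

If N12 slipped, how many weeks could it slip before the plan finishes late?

2

The longest chain is N3→N5→N7→N13 = 9+3+8+6 = 26; overall finish 26 weeks.
The longest chain containing N12 totals 24 weeks.
Slack of N12 = 22 − 20 = 2 weeks.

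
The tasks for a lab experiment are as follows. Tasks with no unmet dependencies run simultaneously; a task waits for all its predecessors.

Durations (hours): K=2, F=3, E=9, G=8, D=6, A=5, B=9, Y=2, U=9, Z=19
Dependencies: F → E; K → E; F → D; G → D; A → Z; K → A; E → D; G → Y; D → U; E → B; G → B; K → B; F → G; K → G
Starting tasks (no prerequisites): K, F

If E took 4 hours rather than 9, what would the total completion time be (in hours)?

Actual critical path: F→E→D→U = 3+9+6+9 = 27 ⇒ 27 hours.
E is on the critical path; changing it to 4 makes that path 22 hours.
New critical path: K→A→Z = 2+5+19 = 26 ⇒ 26 hours.

26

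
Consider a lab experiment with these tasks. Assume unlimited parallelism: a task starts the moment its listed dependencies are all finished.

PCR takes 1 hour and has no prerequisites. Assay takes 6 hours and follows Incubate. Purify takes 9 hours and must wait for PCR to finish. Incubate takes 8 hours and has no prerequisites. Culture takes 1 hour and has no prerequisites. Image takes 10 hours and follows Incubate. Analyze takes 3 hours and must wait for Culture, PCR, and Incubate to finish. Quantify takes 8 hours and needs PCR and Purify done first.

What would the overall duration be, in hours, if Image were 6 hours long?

Actual critical path: Incubate→Image = 8+10 = 18 ⇒ 18 hours.
Image lies on that path, so at 6 hours the path becomes 14 hours.
The binding chain switches to PCR→Purify→Quantify = 1+9+8 = 18; finish 18 hours.

18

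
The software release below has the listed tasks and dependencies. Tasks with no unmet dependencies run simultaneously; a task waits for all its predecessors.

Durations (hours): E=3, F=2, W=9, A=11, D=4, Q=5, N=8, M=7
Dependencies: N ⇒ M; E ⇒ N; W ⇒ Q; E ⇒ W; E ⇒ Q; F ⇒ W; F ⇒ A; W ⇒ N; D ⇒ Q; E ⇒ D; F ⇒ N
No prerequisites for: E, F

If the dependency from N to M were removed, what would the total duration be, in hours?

Original critical path: E→W→N→M = 3+9+8+7 = 27 ⇒ 27 hours.
Without N→M, M's earliest start moves from 20 to 0.
The longest chain is now E→W→N = 3+9+8 = 20, so the software release takes 20 hours.

20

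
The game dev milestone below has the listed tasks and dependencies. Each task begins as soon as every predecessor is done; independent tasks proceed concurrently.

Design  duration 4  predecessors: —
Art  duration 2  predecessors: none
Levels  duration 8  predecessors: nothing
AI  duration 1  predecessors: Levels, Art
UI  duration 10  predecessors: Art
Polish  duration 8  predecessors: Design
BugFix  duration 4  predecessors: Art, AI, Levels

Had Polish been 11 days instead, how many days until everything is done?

15

Baseline: Levels→AI→BugFix = 8+1+4 = 13 → 13 days.
Polish has 1 day of float (longest path through it is 12).
The binding chain switches to Design→Polish = 4+11 = 15; finish 15 days.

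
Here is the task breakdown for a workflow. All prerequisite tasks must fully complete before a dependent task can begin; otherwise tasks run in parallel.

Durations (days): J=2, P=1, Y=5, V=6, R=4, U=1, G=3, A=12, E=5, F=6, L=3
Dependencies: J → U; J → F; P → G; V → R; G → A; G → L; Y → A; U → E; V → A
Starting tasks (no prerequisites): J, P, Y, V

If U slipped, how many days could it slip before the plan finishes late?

10

V→A = 6+12 = 18 sets the makespan at 18 days.
Longest path through U: 8 days (earliest finish 3, latest finish 13).
So U can slip 13 − 3 = 10 days.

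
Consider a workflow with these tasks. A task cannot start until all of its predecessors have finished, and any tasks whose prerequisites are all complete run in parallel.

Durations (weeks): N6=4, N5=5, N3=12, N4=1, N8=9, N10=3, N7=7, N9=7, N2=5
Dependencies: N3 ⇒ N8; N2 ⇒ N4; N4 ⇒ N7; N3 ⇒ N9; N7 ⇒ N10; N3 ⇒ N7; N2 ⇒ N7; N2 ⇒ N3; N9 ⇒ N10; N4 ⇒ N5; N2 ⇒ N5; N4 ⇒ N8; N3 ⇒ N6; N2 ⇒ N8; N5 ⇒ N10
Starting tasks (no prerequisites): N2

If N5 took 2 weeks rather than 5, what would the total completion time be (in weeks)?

Baseline: N2→N3→N7→N10 = 5+12+7+3 = 27 → 27 weeks.
The longest path through N5 is only 14 weeks, so N5 has float 13.
That remains the longest chain; total 27 weeks.

27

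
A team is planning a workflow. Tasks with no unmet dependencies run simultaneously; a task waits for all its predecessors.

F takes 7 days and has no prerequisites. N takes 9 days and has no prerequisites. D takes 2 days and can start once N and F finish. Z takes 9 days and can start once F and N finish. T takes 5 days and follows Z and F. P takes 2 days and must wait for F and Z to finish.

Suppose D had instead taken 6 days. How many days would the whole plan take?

As given, the longest chain is N→Z→T = 9+9+5 = 23, so the finish is 23 days.
The longest path through D is only 11 days, so D has float 12.
No other chain overtakes it, so the finish is 23 days.

23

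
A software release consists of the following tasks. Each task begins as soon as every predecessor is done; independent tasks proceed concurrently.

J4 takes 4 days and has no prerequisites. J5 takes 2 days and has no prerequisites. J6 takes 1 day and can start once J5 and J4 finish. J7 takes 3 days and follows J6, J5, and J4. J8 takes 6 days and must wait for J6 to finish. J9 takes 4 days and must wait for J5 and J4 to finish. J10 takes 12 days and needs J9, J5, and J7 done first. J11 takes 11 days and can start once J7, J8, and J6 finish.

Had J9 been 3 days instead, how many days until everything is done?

22

The binding path is J4→J6→J8→J11 = 4+1+6+11 = 22; finish at 22 days.
J9 has 2 days of float (longest path through it is 20).
The critical path is still J4→J6→J8→J11; finish is now 22 days.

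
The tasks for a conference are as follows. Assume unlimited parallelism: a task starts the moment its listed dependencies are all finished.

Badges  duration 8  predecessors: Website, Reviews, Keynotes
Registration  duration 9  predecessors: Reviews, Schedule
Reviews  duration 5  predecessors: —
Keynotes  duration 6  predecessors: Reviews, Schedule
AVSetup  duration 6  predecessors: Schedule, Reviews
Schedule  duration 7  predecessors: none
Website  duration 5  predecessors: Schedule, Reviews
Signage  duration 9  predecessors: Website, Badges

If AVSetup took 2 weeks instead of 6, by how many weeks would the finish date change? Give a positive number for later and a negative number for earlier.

Baseline: Schedule→Keynotes→Badges→Signage = 7+6+8+9 = 30 → 30 weeks.
The longest path through AVSetup is only 13 weeks, so AVSetup has float 17.
No other chain overtakes it, so the finish is 30 weeks.
Change in finish: 30 − 30 = +0 weeks.

0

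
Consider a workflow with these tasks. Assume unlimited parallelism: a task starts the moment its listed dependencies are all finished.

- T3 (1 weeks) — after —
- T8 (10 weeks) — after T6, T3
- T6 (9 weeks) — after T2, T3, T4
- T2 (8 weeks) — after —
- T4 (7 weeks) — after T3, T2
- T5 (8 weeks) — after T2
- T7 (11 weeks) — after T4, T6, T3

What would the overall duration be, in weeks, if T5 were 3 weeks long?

The binding path is T2→T4→T6→T7 = 8+7+9+11 = 35; finish at 35 weeks.
T5 is off the critical path — its longest chain is 16 weeks, giving 19 of slack.
That remains the longest chain; total 35 weeks.

35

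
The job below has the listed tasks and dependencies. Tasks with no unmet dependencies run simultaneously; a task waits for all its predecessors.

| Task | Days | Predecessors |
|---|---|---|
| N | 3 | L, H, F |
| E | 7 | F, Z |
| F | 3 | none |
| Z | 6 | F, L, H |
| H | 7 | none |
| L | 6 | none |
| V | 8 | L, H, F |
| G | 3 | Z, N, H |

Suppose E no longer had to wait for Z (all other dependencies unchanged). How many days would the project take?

Original critical path: H→Z→E = 7+6+7 = 20 ⇒ 20 days.
Without Z→E, E's earliest start moves from 13 to 3.
New critical path: H→Z→G = 7+6+3 = 16 ⇒ 16 days.

16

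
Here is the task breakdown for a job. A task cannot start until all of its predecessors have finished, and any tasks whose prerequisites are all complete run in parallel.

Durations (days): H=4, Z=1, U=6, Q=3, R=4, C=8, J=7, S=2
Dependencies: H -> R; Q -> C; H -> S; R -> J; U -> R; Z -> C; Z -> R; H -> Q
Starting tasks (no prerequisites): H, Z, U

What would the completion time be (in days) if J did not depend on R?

15

Original critical path: U→R→J = 6+4+7 = 17 ⇒ 17 days.
Without R→J, J's earliest start moves from 10 to 0.
New critical path: H→Q→C = 4+3+8 = 15 ⇒ 15 days.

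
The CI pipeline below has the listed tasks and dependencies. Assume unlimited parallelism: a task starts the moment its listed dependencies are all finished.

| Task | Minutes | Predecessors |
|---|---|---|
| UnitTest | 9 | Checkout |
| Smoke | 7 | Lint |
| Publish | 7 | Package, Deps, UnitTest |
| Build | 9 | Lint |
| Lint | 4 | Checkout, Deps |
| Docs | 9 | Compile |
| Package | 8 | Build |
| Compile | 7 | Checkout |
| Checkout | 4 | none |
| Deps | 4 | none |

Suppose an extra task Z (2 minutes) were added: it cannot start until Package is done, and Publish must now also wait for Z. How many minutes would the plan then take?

Originally the plan takes 32 minutes.
With Z inserted, Publish now waits for max(Package, Deps, UnitTest, Z).
New critical path: Checkout→Lint→Build→Package→Z→Publish = 4+4+9+8+2+7 = 34 ⇒ 34 minutes.

34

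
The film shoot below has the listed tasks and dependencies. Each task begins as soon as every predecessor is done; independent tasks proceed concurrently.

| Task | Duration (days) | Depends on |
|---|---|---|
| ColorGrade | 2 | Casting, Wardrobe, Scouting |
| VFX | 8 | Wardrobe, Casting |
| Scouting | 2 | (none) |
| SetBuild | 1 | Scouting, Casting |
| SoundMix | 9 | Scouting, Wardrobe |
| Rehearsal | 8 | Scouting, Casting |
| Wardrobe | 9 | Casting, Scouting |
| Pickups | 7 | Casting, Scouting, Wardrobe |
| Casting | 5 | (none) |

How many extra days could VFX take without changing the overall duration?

1

Casting→Wardrobe→SoundMix = 5+9+9 = 23 sets the makespan at 23 days.
The longest chain containing VFX totals 22 days.
Slack of VFX = 15 − 14 = 1 day.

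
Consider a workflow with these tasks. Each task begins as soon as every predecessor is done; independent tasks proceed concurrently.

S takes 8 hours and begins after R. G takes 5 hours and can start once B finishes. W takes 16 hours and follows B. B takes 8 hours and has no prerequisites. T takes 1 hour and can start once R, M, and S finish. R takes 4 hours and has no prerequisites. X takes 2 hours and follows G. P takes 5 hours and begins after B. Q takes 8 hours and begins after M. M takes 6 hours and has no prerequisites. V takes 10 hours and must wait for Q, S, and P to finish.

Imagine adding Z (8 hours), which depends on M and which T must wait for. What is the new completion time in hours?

24

Originally the job takes 24 hours.
With Z inserted, T now waits for max(R, M, S, Z).
New critical path: B→W = 8+16 = 24 ⇒ 24 hours.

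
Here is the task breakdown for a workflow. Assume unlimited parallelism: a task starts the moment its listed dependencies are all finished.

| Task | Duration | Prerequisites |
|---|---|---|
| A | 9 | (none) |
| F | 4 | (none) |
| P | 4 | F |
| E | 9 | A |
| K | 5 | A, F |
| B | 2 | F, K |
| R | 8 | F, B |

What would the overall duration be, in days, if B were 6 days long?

28

Baseline: A→K→B→R = 9+5+2+8 = 24 → 24 days.
Since B is critical, the +4 change carries straight to that chain (now 28 days).
That remains the longest chain; total 28 days.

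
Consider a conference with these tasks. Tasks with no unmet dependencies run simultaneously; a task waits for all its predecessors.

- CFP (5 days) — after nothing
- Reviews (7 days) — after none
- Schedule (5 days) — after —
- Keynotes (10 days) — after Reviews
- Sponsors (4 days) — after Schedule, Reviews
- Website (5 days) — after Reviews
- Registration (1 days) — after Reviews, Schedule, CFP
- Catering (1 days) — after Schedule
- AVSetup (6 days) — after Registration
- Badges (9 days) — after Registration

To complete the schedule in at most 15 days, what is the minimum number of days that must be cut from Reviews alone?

Current finish: 17 days; target: 15.
Reviews is on every critical path, so each day cut from Reviews cuts the finish by one (this holds down to a finish of 15).
Need 17 − 15 = 2 days off Reviews → Reviews becomes 5 days, finish becomes 15.

2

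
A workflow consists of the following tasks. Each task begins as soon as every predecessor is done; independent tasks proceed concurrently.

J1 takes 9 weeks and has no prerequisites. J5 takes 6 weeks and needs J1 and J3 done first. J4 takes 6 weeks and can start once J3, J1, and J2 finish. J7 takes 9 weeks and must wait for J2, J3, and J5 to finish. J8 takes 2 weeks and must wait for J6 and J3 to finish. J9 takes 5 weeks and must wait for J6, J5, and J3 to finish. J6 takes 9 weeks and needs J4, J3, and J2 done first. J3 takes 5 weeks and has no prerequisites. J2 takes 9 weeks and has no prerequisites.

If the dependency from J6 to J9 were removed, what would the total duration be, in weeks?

26

Before: longest chain J1→J4→J6→J9 = 9+6+9+5 = 29, finish 29.
Without J6→J9, J9's earliest start moves from 24 to 15.
After: J1→J4→J6→J8 = 9+6+9+2 = 26 → 26 weeks.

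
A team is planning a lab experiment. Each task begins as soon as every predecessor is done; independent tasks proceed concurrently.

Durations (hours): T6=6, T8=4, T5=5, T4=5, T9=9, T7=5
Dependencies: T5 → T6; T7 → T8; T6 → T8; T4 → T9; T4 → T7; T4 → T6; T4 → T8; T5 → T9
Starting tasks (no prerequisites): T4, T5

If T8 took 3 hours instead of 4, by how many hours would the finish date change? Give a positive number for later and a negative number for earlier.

As given, the longest chain is T4→T6→T8 = 5+6+4 = 15, so the finish is 15 hours.
T8 lies on that path, so at 3 hours the path becomes 14 hours.
The critical path is still T4→T6→T8; finish is now 14 hours.
Change in finish: 14 − 15 = -1 hours.

-1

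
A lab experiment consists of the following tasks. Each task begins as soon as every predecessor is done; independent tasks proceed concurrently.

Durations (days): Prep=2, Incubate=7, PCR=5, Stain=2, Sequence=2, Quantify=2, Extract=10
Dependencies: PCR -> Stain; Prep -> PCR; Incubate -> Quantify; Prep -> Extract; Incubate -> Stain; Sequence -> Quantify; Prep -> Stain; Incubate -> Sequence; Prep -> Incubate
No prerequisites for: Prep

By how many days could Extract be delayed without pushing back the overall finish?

Prep→Incubate→Sequence→Quantify = 2+7+2+2 = 13 sets the makespan at 13 days.
Extract finishes as early as 12 and must finish by 13.
Float = 13 − 12 = 1.

1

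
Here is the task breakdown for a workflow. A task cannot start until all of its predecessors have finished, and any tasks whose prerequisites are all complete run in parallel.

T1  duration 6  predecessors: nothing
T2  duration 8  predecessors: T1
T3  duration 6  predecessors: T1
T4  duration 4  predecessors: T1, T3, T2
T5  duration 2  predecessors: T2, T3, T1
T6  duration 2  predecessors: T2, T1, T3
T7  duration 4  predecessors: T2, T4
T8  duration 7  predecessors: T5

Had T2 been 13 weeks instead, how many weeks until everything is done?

28

Actual critical path: T1→T2→T5→T8 = 6+8+2+7 = 23 ⇒ 23 weeks.
T2 lies on that path, so at 13 weeks the path becomes 28 weeks.
No other chain overtakes it, so the finish is 28 weeks.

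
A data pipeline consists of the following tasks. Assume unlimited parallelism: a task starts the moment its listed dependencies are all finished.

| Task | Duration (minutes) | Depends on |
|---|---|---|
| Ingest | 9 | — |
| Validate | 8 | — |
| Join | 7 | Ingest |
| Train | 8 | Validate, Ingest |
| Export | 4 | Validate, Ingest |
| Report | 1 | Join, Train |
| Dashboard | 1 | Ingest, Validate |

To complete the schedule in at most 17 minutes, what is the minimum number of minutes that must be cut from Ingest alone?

1

Current finish: 18 minutes; target: 17.
Ingest is on every critical path, so each minute cut from Ingest cuts the finish by one (this holds down to a finish of 17).
Need 18 − 17 = 1 minute off Ingest → Ingest becomes 8 minutes, finish becomes 17.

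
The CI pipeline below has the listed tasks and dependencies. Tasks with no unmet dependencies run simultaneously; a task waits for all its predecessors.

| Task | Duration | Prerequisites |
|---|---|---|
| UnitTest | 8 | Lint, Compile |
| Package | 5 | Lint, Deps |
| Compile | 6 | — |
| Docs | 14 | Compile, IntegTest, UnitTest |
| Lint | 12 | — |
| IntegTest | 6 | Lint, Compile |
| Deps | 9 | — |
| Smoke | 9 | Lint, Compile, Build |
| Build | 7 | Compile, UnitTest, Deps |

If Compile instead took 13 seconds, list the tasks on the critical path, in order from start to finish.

Critical path before the change: Lint→UnitTest→Build→Smoke = 12+8+7+9 = 36 giving 36 seconds.
Compile has 6 seconds of float (longest path through it is 30).
Now Compile→UnitTest→Build→Smoke = 13+8+7+9 = 37 is longest, so the finish becomes 37 seconds.

Compile, UnitTest, Build, Smoke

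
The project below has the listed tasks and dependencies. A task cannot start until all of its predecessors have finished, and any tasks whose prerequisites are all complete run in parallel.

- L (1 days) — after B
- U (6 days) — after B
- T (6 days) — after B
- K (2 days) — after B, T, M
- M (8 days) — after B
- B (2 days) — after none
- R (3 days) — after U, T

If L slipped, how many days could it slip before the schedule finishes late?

Critical path: B→M→K = 2+8+2 = 12, so the finish is 12 days.
L finishes as early as 3 and must finish by 12.
So L can slip 12 − 3 = 9 days.

9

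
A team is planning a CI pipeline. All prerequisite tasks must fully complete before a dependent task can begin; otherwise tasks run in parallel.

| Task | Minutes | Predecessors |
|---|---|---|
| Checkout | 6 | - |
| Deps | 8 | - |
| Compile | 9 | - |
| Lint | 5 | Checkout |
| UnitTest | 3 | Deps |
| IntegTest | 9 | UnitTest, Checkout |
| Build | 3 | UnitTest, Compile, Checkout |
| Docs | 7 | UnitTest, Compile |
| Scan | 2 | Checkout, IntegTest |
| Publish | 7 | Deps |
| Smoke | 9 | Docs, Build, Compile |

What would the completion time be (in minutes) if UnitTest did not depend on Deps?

25

Before: longest chain Deps→UnitTest→Docs→Smoke = 8+3+7+9 = 27, finish 27.
Without Deps→UnitTest, UnitTest's earliest start moves from 8 to 0.
New critical path: Compile→Docs→Smoke = 9+7+9 = 25 ⇒ 25 minutes.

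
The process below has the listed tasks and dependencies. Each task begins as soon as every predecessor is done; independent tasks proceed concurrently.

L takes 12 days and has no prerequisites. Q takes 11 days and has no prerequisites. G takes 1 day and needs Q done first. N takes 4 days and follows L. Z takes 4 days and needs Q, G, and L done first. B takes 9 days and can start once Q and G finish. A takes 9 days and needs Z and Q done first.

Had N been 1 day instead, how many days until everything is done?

25

The binding path is L→Z→A = 12+4+9 = 25; finish at 25 days.
The longest path through N is only 16 days, so N has float 9.
The critical path is still L→Z→A; finish is now 25 days.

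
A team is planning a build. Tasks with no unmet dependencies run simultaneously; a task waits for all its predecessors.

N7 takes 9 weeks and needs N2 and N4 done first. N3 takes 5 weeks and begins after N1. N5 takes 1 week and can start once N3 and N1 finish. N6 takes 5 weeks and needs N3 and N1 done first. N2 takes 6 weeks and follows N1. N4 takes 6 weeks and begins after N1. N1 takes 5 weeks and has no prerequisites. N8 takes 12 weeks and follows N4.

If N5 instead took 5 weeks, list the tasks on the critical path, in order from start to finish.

Critical path before the change: N1→N4→N8 = 5+6+12 = 23 giving 23 weeks.
N5 is off the critical path — its longest chain is 11 weeks, giving 12 of slack.
That remains the longest chain; total 23 weeks.

N1, N4, N8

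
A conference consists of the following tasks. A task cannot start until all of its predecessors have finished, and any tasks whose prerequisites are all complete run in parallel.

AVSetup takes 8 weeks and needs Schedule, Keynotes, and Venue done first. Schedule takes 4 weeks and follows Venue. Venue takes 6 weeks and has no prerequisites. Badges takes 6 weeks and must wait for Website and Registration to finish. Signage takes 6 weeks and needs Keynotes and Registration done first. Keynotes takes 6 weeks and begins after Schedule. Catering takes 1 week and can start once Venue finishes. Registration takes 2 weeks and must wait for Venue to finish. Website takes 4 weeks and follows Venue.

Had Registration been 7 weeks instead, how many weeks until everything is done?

Actual critical path: Venue→Schedule→Keynotes→AVSetup = 6+4+6+8 = 24 ⇒ 24 weeks.
Registration has 10 weeks of float (longest path through it is 14).
No other chain overtakes it, so the finish is 24 weeks.

24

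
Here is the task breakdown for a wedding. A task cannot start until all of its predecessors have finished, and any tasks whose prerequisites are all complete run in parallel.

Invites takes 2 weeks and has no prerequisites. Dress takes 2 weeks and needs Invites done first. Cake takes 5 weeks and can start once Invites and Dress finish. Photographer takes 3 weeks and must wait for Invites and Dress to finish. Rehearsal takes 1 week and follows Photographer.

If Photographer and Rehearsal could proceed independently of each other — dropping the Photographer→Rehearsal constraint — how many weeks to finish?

9

Before: longest chain Invites→Dress→Cake = 2+2+5 = 9, finish 9.
Without Photographer→Rehearsal, Rehearsal's earliest start moves from 7 to 0.
New critical path: Invites→Dress→Cake = 2+2+5 = 9 ⇒ 9 weeks.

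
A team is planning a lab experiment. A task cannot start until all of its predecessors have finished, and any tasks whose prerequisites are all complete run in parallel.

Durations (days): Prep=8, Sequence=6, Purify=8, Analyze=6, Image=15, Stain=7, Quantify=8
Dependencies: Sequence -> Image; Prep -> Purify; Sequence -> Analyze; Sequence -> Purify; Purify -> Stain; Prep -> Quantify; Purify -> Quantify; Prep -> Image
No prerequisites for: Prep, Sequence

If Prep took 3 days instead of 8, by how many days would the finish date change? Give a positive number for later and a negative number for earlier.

-2

As given, the longest chain is Prep→Purify→Quantify = 8+8+8 = 24, so the finish is 24 days.
Prep is on the critical path; changing it to 3 makes that path 19 days.
Now Sequence→Purify→Quantify = 6+8+8 = 22 is longest, so the finish becomes 22 days.
Change in finish: 22 − 24 = -2 days.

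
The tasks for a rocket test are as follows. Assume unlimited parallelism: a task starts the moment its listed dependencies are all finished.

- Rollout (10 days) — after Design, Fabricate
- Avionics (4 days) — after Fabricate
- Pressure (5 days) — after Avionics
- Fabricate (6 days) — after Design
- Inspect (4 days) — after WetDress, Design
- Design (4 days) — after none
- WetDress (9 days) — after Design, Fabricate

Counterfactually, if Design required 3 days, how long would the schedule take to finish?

22

As given, the longest chain is Design→Fabricate→WetDress→Inspect = 4+6+9+4 = 23, so the finish is 23 days.
Design lies on that path, so at 3 days the path becomes 22 days.
No other chain overtakes it, so the finish is 22 days.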